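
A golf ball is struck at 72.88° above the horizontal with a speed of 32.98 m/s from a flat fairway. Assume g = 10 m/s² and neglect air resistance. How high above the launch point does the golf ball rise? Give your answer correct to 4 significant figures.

49.67 m

Vertical component of launch velocity: v_y = 32.98 sin 72.88° = 31.519 m/s.
At the highest point the vertical velocity is zero, so v_y² = 2 g h_max.
h_max = (31.519)² / (2 × 10) = 993.45 / 20.00 = 49.67 m.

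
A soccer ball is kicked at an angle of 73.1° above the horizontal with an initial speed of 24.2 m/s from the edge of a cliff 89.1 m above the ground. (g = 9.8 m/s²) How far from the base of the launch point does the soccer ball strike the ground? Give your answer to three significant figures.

50.9 m

Components: v_x = 24.2 cos 73.1° = 7.035 m/s, v_y = 24.2 sin 73.1° = 23.15 m/s.
Vertical: 0 = 89.1 + 23.15 t − ½(9.8) t² ⇒ 4.900 t² − 23.15 t − 89.1 = 0.
t = [23.15 + √(535.9 + 1746)] / 9.800 = 7.237 s.
Horizontal: R = v_x · t = 7.035 × 7.237 = 50.9 m.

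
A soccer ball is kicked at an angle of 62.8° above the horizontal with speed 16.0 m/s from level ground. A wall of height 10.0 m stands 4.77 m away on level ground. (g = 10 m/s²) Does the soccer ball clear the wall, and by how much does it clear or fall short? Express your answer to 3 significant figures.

No — it falls 2.85 m short of clearing the wall.

v_x = 16.0 cos 62.8° = 7.314 m/s; v_y0 = 16.0 sin 62.8° = 14.23 m/s.
Time to reach the wall: t = 4.77 / 7.314 = 0.6522 s.
Height at that point: y = 14.23×0.6522 − 5.000×0.6522² = 7.154 m.
That is 10.0 − 7.154 = 2.85 m below the top of the wall, so the soccer ball does not clear it.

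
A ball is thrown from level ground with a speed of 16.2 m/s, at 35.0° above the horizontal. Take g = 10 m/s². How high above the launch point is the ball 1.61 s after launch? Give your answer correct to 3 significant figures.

v_y0 = 16.2 sin 35.0° = 9.292 m/s.
y(t) = v_y0 t − ½ g t² = 9.292×1.61 − 5.000×1.61² = 2.00 m.

2.00 m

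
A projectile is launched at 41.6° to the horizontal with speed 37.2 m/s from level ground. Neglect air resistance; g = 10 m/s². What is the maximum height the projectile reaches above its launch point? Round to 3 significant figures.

30.5 m

Vertical component of launch velocity: v_y = 37.2 sin 41.6° = 24.70 m/s.
At the highest point the vertical velocity is zero, so v_y² = 2 g h_max.
h_max = (24.70)² / (2 × 10) = 610.1 / 20.00 = 30.5 m.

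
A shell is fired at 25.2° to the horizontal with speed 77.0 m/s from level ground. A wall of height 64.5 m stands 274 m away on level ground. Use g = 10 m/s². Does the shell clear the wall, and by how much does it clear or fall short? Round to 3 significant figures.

No — it falls 12.9 m short of clearing the wall.

v_x = 77.0 cos 25.2° = 69.67 m/s; v_y0 = 77.0 sin 25.2° = 32.79 m/s.
Time to reach the wall: t = 274 / 69.67 = 3.933 s.
Height at that point: y = 32.79×3.933 − 5.000×3.933² = 51.62 m.
That is 64.5 − 51.62 = 12.9 m below the top of the wall, so the shell does not clear it.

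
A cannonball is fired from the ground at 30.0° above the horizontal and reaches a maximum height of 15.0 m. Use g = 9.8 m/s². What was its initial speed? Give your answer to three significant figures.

At maximum height v_y = 0, so (v₀ sin θ)² = 2 g H.
v₀ sin 30.0° = √(2 × 9.8 × 15.0) = 17.15 m/s.
v₀ = 17.15 / sin 30.0° = 17.15 / 0.5000 = 34.3 m/s.

34.3 m/s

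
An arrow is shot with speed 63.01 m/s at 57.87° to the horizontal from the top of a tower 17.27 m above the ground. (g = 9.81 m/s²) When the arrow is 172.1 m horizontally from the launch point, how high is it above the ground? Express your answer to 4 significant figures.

v_x = 63.01 cos 57.87° = 33.511 m/s, v_y0 = 63.01 sin 57.87° = 53.360 m/s.
Time to reach x = 172.1 m: t = x / v_x = 172.1 / 33.511 = 5.1356 s.
y = 17.27 + v_y0 t − ½ g t² = 17.27 + 53.360×5.1356 − 4.905×5.1356² = 161.9 m.

161.9 m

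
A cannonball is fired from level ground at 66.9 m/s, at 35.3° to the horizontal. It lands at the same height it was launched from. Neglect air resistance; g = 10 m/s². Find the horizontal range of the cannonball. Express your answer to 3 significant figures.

422 m

Components: v_x = 66.9 cos 35.3° = 54.60 m/s, v_y = 66.9 sin 35.3° = 38.66 m/s.
Time of flight (same landing height): t = 2 v_y / g = 2 × 38.66 / 10 = 7.732 s.
Range: R = v_x · t = 54.60 × 7.732 = 422 m.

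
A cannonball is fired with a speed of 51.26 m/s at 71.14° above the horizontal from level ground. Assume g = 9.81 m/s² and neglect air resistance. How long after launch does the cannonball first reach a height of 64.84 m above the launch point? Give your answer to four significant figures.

v_y0 = 51.26 sin 71.14° = 48.508 m/s.
Set y = v_y0 t − ½ g t² = 64.84: 4.905 t² − 48.508 t + 64.84 = 0.
t = [48.508 ± √(2353.0 − 1272.2)] / 9.81 = (48.508 ± 32.876) / 9.81, giving t = 1.593 s or t = 8.296 s.
The cannonball is on the way up at the first time, so t = 1.593 s.

1.593 s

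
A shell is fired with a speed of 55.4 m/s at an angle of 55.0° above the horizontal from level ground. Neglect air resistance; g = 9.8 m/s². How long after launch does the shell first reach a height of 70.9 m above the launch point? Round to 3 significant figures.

1.99 s

v_y0 = 55.4 sin 55.0° = 45.38 m/s.
Set y = v_y0 t − ½ g t² = 70.9: 4.900 t² − 45.38 t + 70.9 = 0.
t = [45.38 ± √(2059 − 1390)] / 9.8 = (45.38 ± 25.87) / 9.8, giving t = 1.99 s or t = 7.27 s.
The shell is on the way up at the first time, so t = 1.99 s.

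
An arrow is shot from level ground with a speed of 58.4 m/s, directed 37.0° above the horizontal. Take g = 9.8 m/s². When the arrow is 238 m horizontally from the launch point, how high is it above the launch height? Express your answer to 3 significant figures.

51.8 m

v_x = 58.4 cos 37.0° = 46.64 m/s, v_y0 = 58.4 sin 37.0° = 35.15 m/s.
Time to reach x = 238 m: t = x / v_x = 238 / 46.64 = 5.103 s.
y = v_y0 t − ½ g t² = 35.15×5.103 − 4.900×5.103² = 51.8 m.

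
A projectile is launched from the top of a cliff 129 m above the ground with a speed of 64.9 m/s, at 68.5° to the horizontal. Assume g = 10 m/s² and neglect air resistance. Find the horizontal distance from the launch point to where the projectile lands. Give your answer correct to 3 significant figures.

Components: v_x = 64.9 cos 68.5° = 23.79 m/s, v_y = 64.9 sin 68.5° = 60.38 m/s.
Vertical: 0 = 129 + 60.38 t − ½(10) t² ⇒ 5.000 t² − 60.38 t − 129 = 0.
t = [60.38 + √(3646 + 2580)] / 10.00 = 13.93 s.
Horizontal: R = v_x · t = 23.79 × 13.93 = 331 m.

331 m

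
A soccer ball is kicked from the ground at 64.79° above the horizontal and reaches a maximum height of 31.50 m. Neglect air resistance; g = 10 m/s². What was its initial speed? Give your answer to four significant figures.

27.74 m/s

At maximum height v_y = 0, so (v₀ sin θ)² = 2 g H.
v₀ sin 64.79° = √(2 × 10 × 31.50) = 25.100 m/s.
v₀ = 25.100 / sin 64.79° = 25.100 / 0.9048 = 27.74 m/s.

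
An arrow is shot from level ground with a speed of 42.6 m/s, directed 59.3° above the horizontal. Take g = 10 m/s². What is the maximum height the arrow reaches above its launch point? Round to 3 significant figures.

Vertical component of launch velocity: v_y = 42.6 sin 59.3° = 36.63 m/s.
At the highest point the vertical velocity is zero, so v_y² = 2 g h_max.
h_max = (36.63)² / (2 × 10) = 1342 / 20.00 = 67.1 m.

67.1 m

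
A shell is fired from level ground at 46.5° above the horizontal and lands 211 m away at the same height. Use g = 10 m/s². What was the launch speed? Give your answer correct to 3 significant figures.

On level ground, R = v₀² sin(2θ) / g, so v₀ = √(R g / sin 2θ).
sin(2 × 46.5°) = 0.9986.
v₀ = √(211 × 10 / 0.9986) = √2113 = 46.0 m/s.

46.0 m/s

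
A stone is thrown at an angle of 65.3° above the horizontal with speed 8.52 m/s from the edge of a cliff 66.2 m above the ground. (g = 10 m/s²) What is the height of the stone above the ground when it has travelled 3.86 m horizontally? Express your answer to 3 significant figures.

v_x = 8.52 cos 65.3° = 3.560 m/s, v_y0 = 8.52 sin 65.3° = 7.740 m/s.
Time to reach x = 3.86 m: t = x / v_x = 3.86 / 3.560 = 1.084 s.
y = 66.2 + v_y0 t − ½ g t² = 66.2 + 7.740×1.084 − 5.000×1.084² = 68.7 m.

68.7 m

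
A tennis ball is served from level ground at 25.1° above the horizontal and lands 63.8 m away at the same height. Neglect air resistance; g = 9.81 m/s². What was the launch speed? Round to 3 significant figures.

On level ground, R = v₀² sin(2θ) / g, so v₀ = √(R g / sin 2θ).
sin(2 × 25.1°) = 0.7683.
v₀ = √(63.8 × 9.81 / 0.7683) = √814.6 = 28.5 m/s.

28.5 m/s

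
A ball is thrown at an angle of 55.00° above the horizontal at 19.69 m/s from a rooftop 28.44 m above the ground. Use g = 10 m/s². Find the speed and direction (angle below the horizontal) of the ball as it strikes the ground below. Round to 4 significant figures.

30.93 m/s at 68.58° below the horizontal

v_x = 19.69 cos 55.00° = 11.294 m/s (constant).
|v_y| at impact = √((16.129)² + 2×10×28.44) = 28.791 m/s.
Speed = √(11.294² + 28.791²) = 30.93 m/s; angle = arctan(28.791/11.294) = 68.58° below horizontal.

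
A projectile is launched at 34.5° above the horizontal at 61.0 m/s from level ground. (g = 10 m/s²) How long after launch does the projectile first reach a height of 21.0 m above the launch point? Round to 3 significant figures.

v_y0 = 61.0 sin 34.5° = 34.55 m/s.
Set y = v_y0 t − ½ g t² = 21.0: 5.000 t² − 34.55 t + 21.0 = 0.
t = [34.55 ± √(1194 − 420.0)] / 10 = (34.55 ± 27.82) / 10, giving t = 0.673 s or t = 6.24 s.
The projectile is on the way up at the first time, so t = 0.673 s.

0.673 s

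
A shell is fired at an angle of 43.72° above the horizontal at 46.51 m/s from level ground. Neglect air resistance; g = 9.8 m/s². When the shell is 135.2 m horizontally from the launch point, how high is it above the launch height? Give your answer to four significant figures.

v_x = 46.51 cos 43.72° = 33.614 m/s, v_y0 = 46.51 sin 43.72° = 32.145 m/s.
Time to reach x = 135.2 m: t = x / v_x = 135.2 / 33.614 = 4.0221 s.
y = v_y0 t − ½ g t² = 32.145×4.0221 − 4.900×4.0221² = 50.02 m.

50.02 m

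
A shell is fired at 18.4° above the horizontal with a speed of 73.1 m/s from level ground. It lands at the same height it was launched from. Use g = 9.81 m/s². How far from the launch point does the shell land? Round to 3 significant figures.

For level ground, R = v₀² sin(2θ) / g.
sin(2 × 18.4°) = sin 36.80° = 0.5990.
R = (73.1)² × 0.5990 / 9.81 = 326 m.

326 m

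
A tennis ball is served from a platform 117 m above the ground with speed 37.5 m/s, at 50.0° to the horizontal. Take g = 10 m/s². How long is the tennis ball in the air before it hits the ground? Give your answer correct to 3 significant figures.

8.50 s

Vertical component: v_y = 37.5 sin 50.0° = 28.73 m/s.
Taking up as positive with launch at y = 117 m, landing at y = 0: 0 = 117 + 28.73 t − ½(10) t².
Solving 5.000 t² − 28.73 t − 117 = 0 gives t = [28.73 + √(28.73² + 4·5.000·117)] / 10.00 = 8.50 s.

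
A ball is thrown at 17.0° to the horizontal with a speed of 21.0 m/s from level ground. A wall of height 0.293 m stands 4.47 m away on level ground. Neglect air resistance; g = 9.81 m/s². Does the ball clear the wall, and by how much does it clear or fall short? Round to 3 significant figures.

v_x = 21.0 cos 17.0° = 20.08 m/s; v_y0 = 21.0 sin 17.0° = 6.140 m/s.
Time to reach the wall: t = 4.47 / 20.08 = 0.2226 s.
Height at that point: y = 6.140×0.2226 − 4.905×0.2226² = 1.124 m.
That is 1.124 − 0.293 = 0.831 m above the top of the wall, so the ball clears it.

Yes — it clears the wall by 0.831 m.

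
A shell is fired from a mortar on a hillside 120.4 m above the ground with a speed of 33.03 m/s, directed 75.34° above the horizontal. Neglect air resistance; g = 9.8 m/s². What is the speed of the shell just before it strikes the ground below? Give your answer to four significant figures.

58.74 m/s

v_x = 33.03 cos 75.34° = 8.3593 m/s is unchanged throughout.
For the vertical component, v_y² = v_y0² + 2 g h = (31.955)² + 2×9.8×120.4 = 3381.0, so |v_y| = 58.146 m/s.
Impact speed = √(v_x² + v_y²) = √(69.878 + 3381.0) = 58.74 m/s.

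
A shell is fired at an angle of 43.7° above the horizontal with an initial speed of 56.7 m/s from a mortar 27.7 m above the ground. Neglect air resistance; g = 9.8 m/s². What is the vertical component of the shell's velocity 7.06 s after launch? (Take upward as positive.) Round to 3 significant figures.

Initial vertical component: v_y0 = 56.7 sin 43.7° = 39.17 m/s.
v_y(t) = v_y0 − g t = 39.17 − 9.8 × 7.06 = -30.0 m/s.

-30.0 m/s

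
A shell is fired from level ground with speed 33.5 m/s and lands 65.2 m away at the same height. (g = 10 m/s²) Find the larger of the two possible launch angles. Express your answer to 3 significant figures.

Level-ground range: R = v₀² sin(2θ)/g ⇒ sin 2θ = R g / v₀² = 65.2×10/33.5² = 0.5810.
2θ = arcsin(0.5810) = 35.52° or 180° − 35.52° = 144.48°.
So θ = 17.8° or θ = 72.2°.

72.2°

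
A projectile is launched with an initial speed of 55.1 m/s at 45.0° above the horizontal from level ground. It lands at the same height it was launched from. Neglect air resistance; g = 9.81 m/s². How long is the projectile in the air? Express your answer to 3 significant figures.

Vertical component: v_y = 55.1 sin 45.0° = 38.96 m/s.
For a projectile landing at launch height, time of flight is t = 2 v_y / g = 2 × 38.96 / 9.81 = 7.94 s.

7.94 s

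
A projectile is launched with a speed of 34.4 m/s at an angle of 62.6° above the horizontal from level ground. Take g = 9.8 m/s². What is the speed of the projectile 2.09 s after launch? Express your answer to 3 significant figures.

18.8 m/s

v_x = 34.4 cos 62.6° = 15.83 m/s (constant).
v_y(t) = 34.4 sin 62.6° − g t = 30.54 − 9.8 × 2.09 = 10.06 m/s.
Speed = √(v_x² + v_y²) = √(250.6 + 101.2) = 18.8 m/s.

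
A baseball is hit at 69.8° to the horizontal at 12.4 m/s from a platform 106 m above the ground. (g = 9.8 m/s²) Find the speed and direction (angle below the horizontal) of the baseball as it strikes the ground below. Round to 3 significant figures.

v_x = 12.4 cos 69.8° = 4.282 m/s (constant).
|v_y| at impact = √((11.64)² + 2×9.8×106) = 47.04 m/s.
Speed = √(4.282² + 47.04²) = 47.2 m/s; angle = arctan(47.04/4.282) = 84.8° below horizontal.

47.2 m/s at 84.8° below the horizontal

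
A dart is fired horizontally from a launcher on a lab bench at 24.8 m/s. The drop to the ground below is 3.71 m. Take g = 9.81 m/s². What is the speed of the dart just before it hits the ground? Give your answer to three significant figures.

26.2 m/s

Fall time: t = √(2 × 3.71 / 9.81) = 0.8697 s.
At impact: v_x = 24.8 m/s (unchanged), v_y = g t = 9.81 × 0.8697 = 8.532 m/s.
Speed = √(v_x² + v_y²) = √(615.0 + 72.80) = 26.2 m/s.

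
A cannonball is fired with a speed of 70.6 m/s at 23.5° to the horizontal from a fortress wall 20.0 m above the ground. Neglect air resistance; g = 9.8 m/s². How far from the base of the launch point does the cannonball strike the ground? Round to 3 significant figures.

Components: v_x = 70.6 cos 23.5° = 64.74 m/s, v_y = 70.6 sin 23.5° = 28.15 m/s.
Vertical: 0 = 20.0 + 28.15 t − ½(9.8) t² ⇒ 4.900 t² − 28.15 t − 20.0 = 0.
t = [28.15 + √(792.4 + 392.0)] / 9.800 = 6.384 s.
Horizontal: R = v_x · t = 64.74 × 6.384 = 413 m.

413 m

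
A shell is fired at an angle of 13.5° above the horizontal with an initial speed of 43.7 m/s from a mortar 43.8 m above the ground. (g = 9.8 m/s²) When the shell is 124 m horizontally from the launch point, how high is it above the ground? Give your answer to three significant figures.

31.8 m

v_x = 43.7 cos 13.5° = 42.49 m/s, v_y0 = 43.7 sin 13.5° = 10.20 m/s.
Time to reach x = 124 m: t = x / v_x = 124 / 42.49 = 2.918 s.
y = 43.8 + v_y0 t − ½ g t² = 43.8 + 10.20×2.918 − 4.900×2.918² = 31.8 m.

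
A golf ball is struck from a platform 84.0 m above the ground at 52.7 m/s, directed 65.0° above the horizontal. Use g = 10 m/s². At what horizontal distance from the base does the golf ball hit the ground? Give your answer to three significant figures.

247 m

Components: v_x = 52.7 cos 65.0° = 22.27 m/s, v_y = 52.7 sin 65.0° = 47.76 m/s.
Vertical: 0 = 84.0 + 47.76 t − ½(10) t² ⇒ 5.000 t² − 47.76 t − 84.0 = 0.
t = [47.76 + √(2281 + 1680)] / 10.00 = 11.07 s.
Horizontal: R = v_x · t = 22.27 × 11.07 = 247 m.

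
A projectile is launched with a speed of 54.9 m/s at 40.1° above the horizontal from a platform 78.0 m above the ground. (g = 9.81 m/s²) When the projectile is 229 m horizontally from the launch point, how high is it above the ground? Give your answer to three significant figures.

125 m

v_x = 54.9 cos 40.1° = 41.99 m/s, v_y0 = 54.9 sin 40.1° = 35.36 m/s.
Time to reach x = 229 m: t = x / v_x = 229 / 41.99 = 5.454 s.
y = 78.0 + v_y0 t − ½ g t² = 78.0 + 35.36×5.454 − 4.905×5.454² = 125 m.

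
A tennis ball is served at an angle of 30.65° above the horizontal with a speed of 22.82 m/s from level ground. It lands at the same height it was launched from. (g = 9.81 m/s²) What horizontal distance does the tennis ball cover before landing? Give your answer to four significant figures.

46.56 m

For level ground, R = v₀² sin(2θ) / g.
sin(2 × 30.65°) = sin 61.300° = 0.8771.
R = (22.82)² × 0.8771 / 9.81 = 46.56 m.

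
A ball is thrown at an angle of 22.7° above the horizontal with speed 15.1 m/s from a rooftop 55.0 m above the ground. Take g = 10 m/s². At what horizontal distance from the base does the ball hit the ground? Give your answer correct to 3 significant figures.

55.0 m

Components: v_x = 15.1 cos 22.7° = 13.93 m/s, v_y = 15.1 sin 22.7° = 5.827 m/s.
Vertical: 0 = 55.0 + 5.827 t − ½(10) t² ⇒ 5.000 t² − 5.827 t − 55.0 = 0.
t = [5.827 + √(33.95 + 1100)] / 10.00 = 3.950 s.
Horizontal: R = v_x · t = 13.93 × 3.950 = 55.0 m.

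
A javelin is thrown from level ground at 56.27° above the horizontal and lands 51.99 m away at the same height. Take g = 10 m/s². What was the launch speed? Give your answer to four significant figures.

On level ground, R = v₀² sin(2θ) / g, so v₀ = √(R g / sin 2θ).
sin(2 × 56.27°) = 0.9236.
v₀ = √(51.99 × 10 / 0.9236) = √562.91 = 23.73 m/s.

23.73 m/s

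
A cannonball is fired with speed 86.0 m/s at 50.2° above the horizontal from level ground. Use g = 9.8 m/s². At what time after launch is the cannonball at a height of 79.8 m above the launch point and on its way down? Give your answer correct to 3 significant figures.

v_y0 = 86.0 sin 50.2° = 66.07 m/s.
Set y = v_y0 t − ½ g t² = 79.8: 4.900 t² − 66.07 t + 79.8 = 0.
t = [66.07 ± √(4365 − 1564)] / 9.8 = (66.07 ± 52.92) / 9.8, giving t = 1.34 s or t = 12.1 s.
On the way down corresponds to the larger root: t = 12.1 s.

12.1 s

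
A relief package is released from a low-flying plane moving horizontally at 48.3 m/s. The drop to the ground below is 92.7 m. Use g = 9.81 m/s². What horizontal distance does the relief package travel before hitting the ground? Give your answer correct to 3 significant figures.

210 m

Initial vertical velocity is zero, so the fall time comes from h = ½ g t²: t = √(2 × 92.7 / 9.81) = 4.347 s.
Horizontal motion is uniform at 48.3 m/s, so x = 48.3 × 4.347 = 210 m.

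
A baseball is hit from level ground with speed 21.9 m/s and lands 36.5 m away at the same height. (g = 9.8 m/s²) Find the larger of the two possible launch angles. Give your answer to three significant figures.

65.9°

Level-ground range: R = v₀² sin(2θ)/g ⇒ sin 2θ = R g / v₀² = 36.5×9.8/21.9² = 0.7458.
2θ = arcsin(0.7458) = 48.23° or 180° − 48.23° = 131.77°.
So θ = 24.1° or θ = 65.9°.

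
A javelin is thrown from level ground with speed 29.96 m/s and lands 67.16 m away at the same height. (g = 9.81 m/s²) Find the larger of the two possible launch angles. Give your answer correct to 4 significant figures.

Level-ground range: R = v₀² sin(2θ)/g ⇒ sin 2θ = R g / v₀² = 67.16×9.81/29.96² = 0.7340.
2θ = arcsin(0.7340) = 47.223° or 180° − 47.223° = 132.777°.
So θ = 23.61° or θ = 66.39°.

66.39°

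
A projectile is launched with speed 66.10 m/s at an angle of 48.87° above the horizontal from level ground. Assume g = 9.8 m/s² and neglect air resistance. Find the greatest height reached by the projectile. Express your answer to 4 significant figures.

Vertical component of launch velocity: v_y = 66.10 sin 48.87° = 49.788 m/s.
At the highest point the vertical velocity is zero, so v_y² = 2 g h_max.
h_max = (49.788)² / (2 × 9.8) = 2478.8 / 19.60 = 126.5 m.

126.5 m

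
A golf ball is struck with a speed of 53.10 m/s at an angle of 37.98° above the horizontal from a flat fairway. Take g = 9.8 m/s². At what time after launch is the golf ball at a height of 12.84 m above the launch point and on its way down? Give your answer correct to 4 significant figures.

6.249 s

v_y0 = 53.10 sin 37.98° = 32.677 m/s.
Set y = v_y0 t − ½ g t² = 12.84: 4.900 t² − 32.677 t + 12.84 = 0.
t = [32.677 ± √(1067.8 − 251.66)] / 9.8 = (32.677 ± 28.568) / 9.8, giving t = 0.4193 s or t = 6.249 s.
On the way down corresponds to the larger root: t = 6.249 s.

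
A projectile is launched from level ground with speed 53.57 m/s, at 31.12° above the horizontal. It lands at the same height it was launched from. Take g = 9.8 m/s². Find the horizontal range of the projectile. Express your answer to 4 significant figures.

259.1 m

For level ground, R = v₀² sin(2θ) / g.
sin(2 × 31.12°) = sin 62.240° = 0.8849.
R = (53.57)² × 0.8849 / 9.8 = 259.1 m.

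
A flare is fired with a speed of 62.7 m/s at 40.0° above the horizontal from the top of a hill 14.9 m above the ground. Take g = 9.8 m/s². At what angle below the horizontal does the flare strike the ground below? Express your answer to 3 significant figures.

42.3°

v_x = 62.7 cos 40.0° = 48.03 m/s.
At impact |v_y| = √(v_y0² + 2 g h) = √(40.30² + 2×9.8×14.9) = 43.77 m/s.
Angle below horizontal = arctan(|v_y| / v_x) = arctan(43.77 / 48.03) = 42.3°.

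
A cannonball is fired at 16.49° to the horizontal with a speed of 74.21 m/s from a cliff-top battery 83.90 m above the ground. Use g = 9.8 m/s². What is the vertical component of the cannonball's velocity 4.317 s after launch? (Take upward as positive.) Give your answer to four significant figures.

-21.24 m/s

Initial vertical component: v_y0 = 74.21 sin 16.49° = 21.064 m/s.
v_y(t) = v_y0 − g t = 21.064 − 9.8 × 4.317 = -21.24 m/s.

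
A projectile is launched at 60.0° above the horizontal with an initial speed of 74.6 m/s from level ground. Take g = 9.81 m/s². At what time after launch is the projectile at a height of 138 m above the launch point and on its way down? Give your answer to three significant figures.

v_y0 = 74.6 sin 60.0° = 64.61 m/s.
Set y = v_y0 t − ½ g t² = 138: 4.905 t² − 64.61 t + 138 = 0.
t = [64.61 ± √(4174 − 2708)] / 9.81 = (64.61 ± 38.29) / 9.81, giving t = 2.68 s or t = 10.5 s.
On the way down corresponds to the larger root: t = 10.5 s.

10.5 s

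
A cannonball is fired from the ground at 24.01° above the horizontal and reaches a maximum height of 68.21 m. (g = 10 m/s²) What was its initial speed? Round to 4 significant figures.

90.77 m/s

At maximum height v_y = 0, so (v₀ sin θ)² = 2 g H.
v₀ sin 24.01° = √(2 × 10 × 68.21) = 36.935 m/s.
v₀ = 36.935 / sin 24.01° = 36.935 / 0.4069 = 90.77 m/s.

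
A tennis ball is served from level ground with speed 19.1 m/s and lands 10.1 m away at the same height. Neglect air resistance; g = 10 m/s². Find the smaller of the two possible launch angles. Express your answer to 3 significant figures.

8.04°

Level-ground range: R = v₀² sin(2θ)/g ⇒ sin 2θ = R g / v₀² = 10.1×10/19.1² = 0.2769.
2θ = arcsin(0.2769) = 16.08° or 180° − 16.08° = 163.92°.
So θ = 8.04° or θ = 82.0°.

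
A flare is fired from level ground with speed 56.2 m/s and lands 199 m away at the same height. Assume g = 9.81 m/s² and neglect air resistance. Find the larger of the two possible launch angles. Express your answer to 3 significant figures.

70.9°

Level-ground range: R = v₀² sin(2θ)/g ⇒ sin 2θ = R g / v₀² = 199×9.81/56.2² = 0.6181.
2θ = arcsin(0.6181) = 38.18° or 180° − 38.18° = 141.82°.
So θ = 19.1° or θ = 70.9°.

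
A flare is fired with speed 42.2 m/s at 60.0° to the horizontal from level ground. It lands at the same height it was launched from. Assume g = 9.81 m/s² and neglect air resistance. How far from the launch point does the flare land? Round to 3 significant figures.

157 m

For level ground, R = v₀² sin(2θ) / g.
sin(2 × 60.0°) = sin 120.0° = 0.8660.
R = (42.2)² × 0.8660 / 9.81 = 157 m.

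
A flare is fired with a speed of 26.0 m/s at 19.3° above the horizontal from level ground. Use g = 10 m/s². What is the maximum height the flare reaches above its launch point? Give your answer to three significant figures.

3.69 m

Vertical component of launch velocity: v_y = 26.0 sin 19.3° = 8.593 m/s.
At the highest point the vertical velocity is zero, so v_y² = 2 g h_max.
h_max = (8.593)² / (2 × 10) = 73.84 / 20.00 = 3.69 m.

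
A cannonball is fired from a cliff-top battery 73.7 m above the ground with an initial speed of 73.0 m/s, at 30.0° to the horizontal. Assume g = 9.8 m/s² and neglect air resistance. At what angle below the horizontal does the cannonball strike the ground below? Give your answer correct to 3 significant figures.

v_x = 73.0 cos 30.0° = 63.22 m/s.
At impact |v_y| = √(v_y0² + 2 g h) = √(36.50² + 2×9.8×73.7) = 52.70 m/s.
Angle below horizontal = arctan(|v_y| / v_x) = arctan(52.70 / 63.22) = 39.8°.

39.8°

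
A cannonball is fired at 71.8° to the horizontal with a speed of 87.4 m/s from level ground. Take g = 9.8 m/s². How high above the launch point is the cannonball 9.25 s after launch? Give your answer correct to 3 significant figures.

349 m

v_y0 = 87.4 sin 71.8° = 83.03 m/s.
y(t) = v_y0 t − ½ g t² = 83.03×9.25 − 4.900×9.25² = 349 m.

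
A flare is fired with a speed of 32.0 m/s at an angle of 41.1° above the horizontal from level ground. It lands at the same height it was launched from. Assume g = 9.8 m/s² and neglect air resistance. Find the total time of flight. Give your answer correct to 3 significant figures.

Vertical component: v_y = 32.0 sin 41.1° = 21.04 m/s.
For a projectile landing at launch height, time of flight is t = 2 v_y / g = 2 × 21.04 / 9.8 = 4.29 s.

4.29 s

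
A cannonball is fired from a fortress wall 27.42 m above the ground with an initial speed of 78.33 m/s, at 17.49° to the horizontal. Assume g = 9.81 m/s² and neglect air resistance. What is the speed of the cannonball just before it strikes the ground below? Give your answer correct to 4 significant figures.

v_x = 78.33 cos 17.49° = 74.709 m/s is unchanged throughout.
For the vertical component, v_y² = v_y0² + 2 g h = (23.541)² + 2×9.81×27.42 = 1092.2, so |v_y| = 33.048 m/s.
Impact speed = √(v_x² + v_y²) = √(5581.4 + 1092.2) = 81.69 m/s.

81.69 m/s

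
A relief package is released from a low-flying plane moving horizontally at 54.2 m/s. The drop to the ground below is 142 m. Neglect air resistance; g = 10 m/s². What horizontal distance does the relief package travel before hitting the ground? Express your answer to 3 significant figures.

Initial vertical velocity is zero, so the fall time comes from h = ½ g t²: t = √(2 × 142 / 10) = 5.329 s.
Horizontal motion is uniform at 54.2 m/s, so x = 54.2 × 5.329 = 289 m.

289 m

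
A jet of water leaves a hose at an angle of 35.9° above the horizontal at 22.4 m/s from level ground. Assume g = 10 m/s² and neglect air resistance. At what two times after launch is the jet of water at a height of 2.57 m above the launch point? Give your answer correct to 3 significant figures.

v_y0 = 22.4 sin 35.9° = 13.13 m/s.
Set y = v_y0 t − ½ g t² = 2.57: 5.000 t² − 13.13 t + 2.57 = 0.
t = [13.13 ± √(172.4 − 51.40)] / 10 = (13.13 ± 11.00) / 10, giving t = 0.213 s or t = 2.41 s.
So the jet of water is at 2.57 m at t = 0.213 s (rising) and t = 2.41 s (falling).

0.213 s and 2.41 s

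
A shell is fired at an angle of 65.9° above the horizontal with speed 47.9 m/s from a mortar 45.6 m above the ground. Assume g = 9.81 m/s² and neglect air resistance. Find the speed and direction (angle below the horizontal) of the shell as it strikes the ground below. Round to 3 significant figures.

v_x = 47.9 cos 65.9° = 19.56 m/s (constant).
|v_y| at impact = √((43.72)² + 2×9.81×45.6) = 52.97 m/s.
Speed = √(19.56² + 52.97²) = 56.5 m/s; angle = arctan(52.97/19.56) = 69.7° below horizontal.

56.5 m/s at 69.7° below the horizontal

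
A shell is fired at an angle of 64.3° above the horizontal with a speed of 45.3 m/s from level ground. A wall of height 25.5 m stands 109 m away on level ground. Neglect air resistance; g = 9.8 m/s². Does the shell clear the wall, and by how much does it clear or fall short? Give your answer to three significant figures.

v_x = 45.3 cos 64.3° = 19.64 m/s; v_y0 = 45.3 sin 64.3° = 40.82 m/s.
Time to reach the wall: t = 109 / 19.64 = 5.550 s.
Height at that point: y = 40.82×5.550 − 4.900×5.550² = 75.62 m.
That is 75.62 − 25.5 = 50.1 m above the top of the wall, so the shell clears it.

Yes — it clears the wall by 50.1 m.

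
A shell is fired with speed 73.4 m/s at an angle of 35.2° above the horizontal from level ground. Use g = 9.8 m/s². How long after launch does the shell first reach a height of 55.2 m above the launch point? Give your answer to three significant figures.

v_y0 = 73.4 sin 35.2° = 42.31 m/s.
Set y = v_y0 t − ½ g t² = 55.2: 4.900 t² − 42.31 t + 55.2 = 0.
t = [42.31 ± √(1790 − 1082)] / 9.8 = (42.31 ± 26.61) / 9.8, giving t = 1.60 s or t = 7.03 s.
The shell is on the way up at the first time, so t = 1.60 s.

1.60 s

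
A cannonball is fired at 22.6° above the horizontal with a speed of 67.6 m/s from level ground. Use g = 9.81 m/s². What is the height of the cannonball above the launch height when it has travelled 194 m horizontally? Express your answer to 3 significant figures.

v_x = 67.6 cos 22.6° = 62.41 m/s, v_y0 = 67.6 sin 22.6° = 25.98 m/s.
Time to reach x = 194 m: t = x / v_x = 194 / 62.41 = 3.108 s.
y = v_y0 t − ½ g t² = 25.98×3.108 − 4.905×3.108² = 33.4 m.

33.4 m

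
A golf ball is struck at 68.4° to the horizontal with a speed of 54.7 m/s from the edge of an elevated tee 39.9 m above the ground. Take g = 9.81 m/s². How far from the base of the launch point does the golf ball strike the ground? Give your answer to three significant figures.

Components: v_x = 54.7 cos 68.4° = 20.14 m/s, v_y = 54.7 sin 68.4° = 50.86 m/s.
Vertical: 0 = 39.9 + 50.86 t − ½(9.81) t² ⇒ 4.905 t² − 50.86 t − 39.9 = 0.
t = [50.86 + √(2587 + 782.8)] / 9.810 = 11.10 s.
Horizontal: R = v_x · t = 20.14 × 11.10 = 224 m.

224 m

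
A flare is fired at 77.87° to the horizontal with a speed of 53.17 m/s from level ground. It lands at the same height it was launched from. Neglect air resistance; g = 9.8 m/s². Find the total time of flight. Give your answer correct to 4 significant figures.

10.61 s

Vertical component: v_y = 53.17 sin 77.87° = 51.983 m/s.
For a projectile landing at launch height, time of flight is t = 2 v_y / g = 2 × 51.983 / 9.8 = 10.61 s.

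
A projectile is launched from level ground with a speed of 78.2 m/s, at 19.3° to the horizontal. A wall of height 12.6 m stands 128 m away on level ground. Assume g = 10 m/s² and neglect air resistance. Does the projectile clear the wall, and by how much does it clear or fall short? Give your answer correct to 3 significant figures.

Yes — it clears the wall by 17.2 m.

v_x = 78.2 cos 19.3° = 73.81 m/s; v_y0 = 78.2 sin 19.3° = 25.85 m/s.
Time to reach the wall: t = 128 / 73.81 = 1.734 s.
Height at that point: y = 25.85×1.734 − 5.000×1.734² = 29.79 m.
That is 29.79 − 12.6 = 17.2 m above the top of the wall, so the projectile clears it.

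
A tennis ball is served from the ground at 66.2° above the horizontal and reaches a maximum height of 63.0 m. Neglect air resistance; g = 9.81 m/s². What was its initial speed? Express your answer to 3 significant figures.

At maximum height v_y = 0, so (v₀ sin θ)² = 2 g H.
v₀ sin 66.2° = √(2 × 9.81 × 63.0) = 35.16 m/s.
v₀ = 35.16 / sin 66.2° = 35.16 / 0.9150 = 38.4 m/s.

38.4 m/s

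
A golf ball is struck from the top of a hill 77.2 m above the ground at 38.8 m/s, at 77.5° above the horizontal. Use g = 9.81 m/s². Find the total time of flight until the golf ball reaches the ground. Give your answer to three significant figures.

Vertical component: v_y = 38.8 sin 77.5° = 37.88 m/s.
Taking up as positive with launch at y = 77.2 m, landing at y = 0: 0 = 77.2 + 37.88 t − ½(9.81) t².
Solving 4.905 t² − 37.88 t − 77.2 = 0 gives t = [37.88 + √(37.88² + 4·4.905·77.2)] / 9.810 = 9.40 s.

9.40 s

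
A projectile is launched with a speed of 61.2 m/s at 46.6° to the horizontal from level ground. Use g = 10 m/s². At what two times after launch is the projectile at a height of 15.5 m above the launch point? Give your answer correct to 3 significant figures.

v_y0 = 61.2 sin 46.6° = 44.47 m/s.
Set y = v_y0 t − ½ g t² = 15.5: 5.000 t² − 44.47 t + 15.5 = 0.
t = [44.47 ± √(1978 − 310.0)] / 10 = (44.47 ± 40.84) / 10, giving t = 0.363 s or t = 8.53 s.
So the projectile is at 15.5 m at t = 0.363 s (rising) and t = 8.53 s (falling).

0.363 s and 8.53 s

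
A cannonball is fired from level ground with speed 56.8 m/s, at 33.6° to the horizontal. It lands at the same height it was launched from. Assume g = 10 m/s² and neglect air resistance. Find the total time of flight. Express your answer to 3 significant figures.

Vertical component: v_y = 56.8 sin 33.6° = 31.43 m/s.
For a projectile landing at launch height, time of flight is t = 2 v_y / g = 2 × 31.43 / 10 = 6.29 s.

6.29 s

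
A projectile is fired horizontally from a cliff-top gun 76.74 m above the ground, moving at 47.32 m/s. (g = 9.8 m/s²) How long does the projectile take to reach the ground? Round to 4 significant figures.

3.957 s

The horizontal speed doesn't affect the fall. With v_y0 = 0, h = ½ g t².
t = √(2 × 76.74 / 9.8) = √15.661 = 3.957 s.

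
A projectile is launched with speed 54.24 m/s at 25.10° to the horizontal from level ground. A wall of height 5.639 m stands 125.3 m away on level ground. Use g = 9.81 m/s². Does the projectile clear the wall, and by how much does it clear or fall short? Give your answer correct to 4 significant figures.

Yes — it clears the wall by 21.14 m.

v_x = 54.24 cos 25.10° = 49.118 m/s; v_y0 = 54.24 sin 25.10° = 23.009 m/s.
Time to reach the wall: t = 125.3 / 49.118 = 2.5510 s.
Height at that point: y = 23.009×2.5510 − 4.905×2.5510² = 26.776 m.
That is 26.776 − 5.639 = 21.14 m above the top of the wall, so the projectile clears it.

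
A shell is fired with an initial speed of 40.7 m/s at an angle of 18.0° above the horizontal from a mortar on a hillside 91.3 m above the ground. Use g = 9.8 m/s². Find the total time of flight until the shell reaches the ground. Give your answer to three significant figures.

Vertical component: v_y = 40.7 sin 18.0° = 12.58 m/s.
Taking up as positive with launch at y = 91.3 m, landing at y = 0: 0 = 91.3 + 12.58 t − ½(9.8) t².
Solving 4.900 t² − 12.58 t − 91.3 = 0 gives t = [12.58 + √(12.58² + 4·4.900·91.3)] / 9.800 = 5.79 s.

5.79 s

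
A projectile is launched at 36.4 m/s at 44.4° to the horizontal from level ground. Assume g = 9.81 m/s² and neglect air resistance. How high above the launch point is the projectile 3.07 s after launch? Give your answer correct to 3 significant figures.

v_y0 = 36.4 sin 44.4° = 25.47 m/s.
y(t) = v_y0 t − ½ g t² = 25.47×3.07 − 4.905×3.07² = 32.0 m.

32.0 m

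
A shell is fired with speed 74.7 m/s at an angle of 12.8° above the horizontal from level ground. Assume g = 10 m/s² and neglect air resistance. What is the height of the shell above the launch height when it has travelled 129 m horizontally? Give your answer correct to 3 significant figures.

13.6 m

v_x = 74.7 cos 12.8° = 72.84 m/s, v_y0 = 74.7 sin 12.8° = 16.55 m/s.
Time to reach x = 129 m: t = x / v_x = 129 / 72.84 = 1.771 s.
y = v_y0 t − ½ g t² = 16.55×1.771 − 5.000×1.771² = 13.6 m.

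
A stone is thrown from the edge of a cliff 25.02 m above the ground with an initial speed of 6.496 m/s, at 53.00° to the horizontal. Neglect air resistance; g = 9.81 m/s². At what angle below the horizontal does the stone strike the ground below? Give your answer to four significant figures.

80.25°

v_x = 6.496 cos 53.00° = 3.9094 m/s.
At impact |v_y| = √(v_y0² + 2 g h) = √(5.1879² + 2×9.81×25.02) = 22.755 m/s.
Angle below horizontal = arctan(|v_y| / v_x) = arctan(22.755 / 3.9094) = 80.25°.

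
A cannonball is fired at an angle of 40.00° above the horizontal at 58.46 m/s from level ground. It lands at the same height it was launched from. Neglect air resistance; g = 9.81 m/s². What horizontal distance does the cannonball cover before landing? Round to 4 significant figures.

343.1 m

For level ground, R = v₀² sin(2θ) / g.
sin(2 × 40.00°) = sin 80.000° = 0.9848.
R = (58.46)² × 0.9848 / 9.81 = 343.1 m.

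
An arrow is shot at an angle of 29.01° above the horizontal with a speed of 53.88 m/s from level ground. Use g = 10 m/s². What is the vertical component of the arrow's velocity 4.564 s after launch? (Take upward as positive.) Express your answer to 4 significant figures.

-19.51 m/s

Initial vertical component: v_y0 = 53.88 sin 29.01° = 26.130 m/s.
v_y(t) = v_y0 − g t = 26.130 − 10 × 4.564 = -19.51 m/s.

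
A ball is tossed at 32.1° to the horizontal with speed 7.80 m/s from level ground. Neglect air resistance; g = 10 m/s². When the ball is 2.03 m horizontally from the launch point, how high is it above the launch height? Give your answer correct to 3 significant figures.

0.801 m

v_x = 7.80 cos 32.1° = 6.608 m/s, v_y0 = 7.80 sin 32.1° = 4.145 m/s.
Time to reach x = 2.03 m: t = x / v_x = 2.03 / 6.608 = 0.3072 s.
y = v_y0 t − ½ g t² = 4.145×0.3072 − 5.000×0.3072² = 0.801 m.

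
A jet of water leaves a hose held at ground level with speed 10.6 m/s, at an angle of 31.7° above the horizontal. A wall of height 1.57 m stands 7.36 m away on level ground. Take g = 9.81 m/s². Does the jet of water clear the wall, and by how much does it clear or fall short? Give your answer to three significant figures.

No — it falls 0.291 m short of clearing the wall.

v_x = 10.6 cos 31.7° = 9.019 m/s; v_y0 = 10.6 sin 31.7° = 5.570 m/s.
Time to reach the wall: t = 7.36 / 9.019 = 0.8161 s.
Height at that point: y = 5.570×0.8161 − 4.905×0.8161² = 1.279 m.
That is 1.57 − 1.279 = 0.291 m below the top of the wall, so the jet of water does not clear it.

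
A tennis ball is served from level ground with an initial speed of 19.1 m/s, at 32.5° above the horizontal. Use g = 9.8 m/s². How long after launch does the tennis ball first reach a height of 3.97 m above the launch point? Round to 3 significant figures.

0.512 s

v_y0 = 19.1 sin 32.5° = 10.26 m/s.
Set y = v_y0 t − ½ g t² = 3.97: 4.900 t² − 10.26 t + 3.97 = 0.
t = [10.26 ± √(105.3 − 77.81)] / 9.8 = (10.26 ± 5.243) / 9.8, giving t = 0.512 s or t = 1.58 s.
The tennis ball is on the way up at the first time, so t = 0.512 s.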